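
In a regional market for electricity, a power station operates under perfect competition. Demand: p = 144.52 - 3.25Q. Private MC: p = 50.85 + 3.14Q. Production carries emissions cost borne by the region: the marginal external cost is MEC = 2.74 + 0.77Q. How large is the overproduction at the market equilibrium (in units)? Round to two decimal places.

1.96 units

Market equilibrium (private): 50.85 + 3.14Q = 144.52 - 3.25Q → Q_m = 14.6588.
Social marginal cost = private MC + MEC = 53.59 + 3.91Q.
Set SMC = demand: 53.59 + 3.91Q = 144.52 - 3.25Q → Q* = 12.6997.
Gap = |14.6588 − 12.6997| = 1.9591.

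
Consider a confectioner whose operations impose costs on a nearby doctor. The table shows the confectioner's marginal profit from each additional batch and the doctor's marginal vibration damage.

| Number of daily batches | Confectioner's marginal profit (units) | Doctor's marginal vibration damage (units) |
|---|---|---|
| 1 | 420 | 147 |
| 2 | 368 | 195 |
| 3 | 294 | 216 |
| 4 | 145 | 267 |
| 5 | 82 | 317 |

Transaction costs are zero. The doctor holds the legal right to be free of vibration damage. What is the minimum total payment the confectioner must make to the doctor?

558

Efficient level: marginal profit ≥ marginal vibration damage through level 3, so k* = 3.
With the doctor holding the right, the confectioner must at least compensate total damage at k*: 147 + 195 + 216 = 558.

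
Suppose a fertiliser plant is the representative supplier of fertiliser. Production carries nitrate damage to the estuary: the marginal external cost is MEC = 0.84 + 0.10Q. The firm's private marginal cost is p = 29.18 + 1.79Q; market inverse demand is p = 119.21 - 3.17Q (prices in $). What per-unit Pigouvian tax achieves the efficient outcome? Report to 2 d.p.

tax = $2.60 per unit

Social marginal cost = private MC + MEC = 30.02 + 1.89Q.
Set SMC = demand: 30.02 + 1.89Q = 119.21 - 3.17Q → Q* = 17.6265.
The Pigouvian tax equals MEC at Q*: 0.84 + 0.10×17.6265 = 2.6027.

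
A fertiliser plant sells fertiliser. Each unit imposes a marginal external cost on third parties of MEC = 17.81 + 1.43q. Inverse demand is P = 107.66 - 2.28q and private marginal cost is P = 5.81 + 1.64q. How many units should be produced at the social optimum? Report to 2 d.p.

q* = 15.71

Social marginal cost = private MC + MEC = 23.62 + 3.07q.
Set SMC = demand: 23.62 + 3.07q = 107.66 - 2.28q → q* = 15.7084.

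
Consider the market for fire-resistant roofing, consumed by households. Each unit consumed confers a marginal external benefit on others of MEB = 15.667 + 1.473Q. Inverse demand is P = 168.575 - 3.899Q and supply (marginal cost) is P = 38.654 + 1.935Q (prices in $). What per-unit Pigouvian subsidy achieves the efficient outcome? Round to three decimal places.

subsidy = $64.842 per unit

Social marginal benefit = demand + MEB = 184.242 - 2.426Q.
Set SMB = MC: 184.242 - 2.426Q = 38.654 + 1.935Q → Q* = 33.3841.
The Pigouvian subsidy equals MEB at Q*: 15.667 + 1.473×33.3841 = 64.8418.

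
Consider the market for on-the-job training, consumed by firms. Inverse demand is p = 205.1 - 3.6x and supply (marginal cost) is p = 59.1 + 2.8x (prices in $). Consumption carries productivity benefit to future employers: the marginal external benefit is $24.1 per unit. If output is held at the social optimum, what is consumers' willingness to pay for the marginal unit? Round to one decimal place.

Social marginal benefit = demand + MEB = 229.2 - 3.6x.
Set SMB = MC: 229.2 - 3.6x = 59.1 + 2.8x → x* = 26.5781.
Consumer price on the demand curve at x*: 205.1 − 3.6×26.5781 = 109.4188.

P = $109.4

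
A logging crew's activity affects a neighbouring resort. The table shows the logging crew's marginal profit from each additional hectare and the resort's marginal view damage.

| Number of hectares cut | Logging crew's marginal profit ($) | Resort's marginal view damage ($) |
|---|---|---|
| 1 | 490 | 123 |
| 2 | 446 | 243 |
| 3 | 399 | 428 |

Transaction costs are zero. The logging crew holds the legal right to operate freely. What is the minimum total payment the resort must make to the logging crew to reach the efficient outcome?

$399

Left alone the logging crew would choose level 3 (marginal profit stays positive).
Efficient level: k* = 2 (marginal profit ≥ marginal view damage through 2).
The resort must at least cover the logging crew's forgone profit from cutting 3→2: 399 = 399.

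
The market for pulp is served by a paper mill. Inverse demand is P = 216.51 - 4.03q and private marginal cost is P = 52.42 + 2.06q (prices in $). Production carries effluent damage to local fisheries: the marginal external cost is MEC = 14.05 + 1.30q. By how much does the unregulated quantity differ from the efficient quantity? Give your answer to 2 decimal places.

Market equilibrium (private): 52.42 + 2.06q = 216.51 - 4.03q → q_m = 26.9442.
Social marginal cost = private MC + MEC = 66.47 + 3.36q.
Set SMC = demand: 66.47 + 3.36q = 216.51 - 4.03q → q* = 20.3031.
Gap = |26.9442 − 20.3031| = 6.6411.

6.64 units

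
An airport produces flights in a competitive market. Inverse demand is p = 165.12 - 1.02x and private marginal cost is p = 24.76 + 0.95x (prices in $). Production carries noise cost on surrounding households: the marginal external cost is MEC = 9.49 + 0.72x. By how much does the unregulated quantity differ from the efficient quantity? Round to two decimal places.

Market equilibrium (private): 24.76 + 0.95x = 165.12 - 1.02x → x_m = 71.2487.
Social marginal cost = private MC + MEC = 34.25 + 1.67x.
Set SMC = demand: 34.25 + 1.67x = 165.12 - 1.02x → x* = 48.6506.
Gap = |71.2487 − 48.6506| = 22.5981.

22.60 units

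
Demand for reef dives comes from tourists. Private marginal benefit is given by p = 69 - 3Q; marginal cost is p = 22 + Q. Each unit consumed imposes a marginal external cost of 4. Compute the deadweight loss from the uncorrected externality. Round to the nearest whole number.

Market equilibrium (private): 22 + Q = 69 - 3Q → Q_m = 11.7500.
Social marginal benefit = demand − MEC = 65 - 3Q.
Set SMB = MC: 65 - 3Q = 22 + Q → Q* = 10.7500.
The loss is the area between SMB and MC from Q* to Q_m; with linear curves that's a triangle of height MEC(Q_m).
DWL = ½ × 1.0000 × 4.0000 = 2.0000.

DWL = 2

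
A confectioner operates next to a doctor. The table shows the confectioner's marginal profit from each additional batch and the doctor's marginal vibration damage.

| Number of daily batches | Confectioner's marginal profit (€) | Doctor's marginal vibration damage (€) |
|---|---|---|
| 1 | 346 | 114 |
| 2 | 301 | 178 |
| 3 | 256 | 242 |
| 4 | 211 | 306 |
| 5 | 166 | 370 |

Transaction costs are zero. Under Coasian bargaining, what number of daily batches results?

3

Bargaining reaches the level where marginal profit last exceeds marginal vibration damage.
That holds through level 3 (256 ≥ 242) but not at 4 (211 < 306).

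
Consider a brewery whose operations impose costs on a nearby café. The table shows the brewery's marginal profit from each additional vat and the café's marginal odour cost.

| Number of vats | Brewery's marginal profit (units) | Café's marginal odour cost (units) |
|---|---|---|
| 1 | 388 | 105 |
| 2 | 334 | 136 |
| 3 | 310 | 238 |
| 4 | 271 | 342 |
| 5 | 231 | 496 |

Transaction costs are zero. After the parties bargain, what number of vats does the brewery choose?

3

Bargaining reaches the level where marginal profit last exceeds marginal odour cost.
That holds through level 3 (310 ≥ 238) but not at 4 (271 < 342).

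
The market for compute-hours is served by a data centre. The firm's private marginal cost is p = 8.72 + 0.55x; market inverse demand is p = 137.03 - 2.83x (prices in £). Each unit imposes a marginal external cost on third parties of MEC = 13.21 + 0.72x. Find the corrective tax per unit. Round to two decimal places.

tax = £33.42 per unit

Social marginal cost = private MC + MEC = 21.93 + 1.27x.
Set SMC = demand: 21.93 + 1.27x = 137.03 - 2.83x → x* = 28.0732.
The Pigouvian tax equals MEC at x*: 13.21 + 0.72×28.0732 = 33.4227.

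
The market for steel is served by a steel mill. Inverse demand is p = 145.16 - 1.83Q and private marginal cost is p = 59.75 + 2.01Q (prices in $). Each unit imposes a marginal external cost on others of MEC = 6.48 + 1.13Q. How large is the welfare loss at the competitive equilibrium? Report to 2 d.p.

DWL = $100.55

Market equilibrium (private): 59.75 + 2.01Q = 145.16 - 1.83Q → Q_m = 22.2422.
Social marginal cost = private MC + MEC = 66.23 + 3.14Q.
Set SMC = demand: 66.23 + 3.14Q = 145.16 - 1.83Q → Q* = 15.8813.
The loss is the area between SMC and demand from Q* to Q_m; with linear curves that's a triangle of height MEC(Q_m).
DWL = ½ × 6.3609 × 31.6137 = 100.5458.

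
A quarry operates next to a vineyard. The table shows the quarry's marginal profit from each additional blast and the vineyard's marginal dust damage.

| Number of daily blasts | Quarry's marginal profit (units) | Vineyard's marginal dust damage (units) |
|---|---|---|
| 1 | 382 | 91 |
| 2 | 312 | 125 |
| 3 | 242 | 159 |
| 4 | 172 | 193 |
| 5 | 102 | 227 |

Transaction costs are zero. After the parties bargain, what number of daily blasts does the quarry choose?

Bargaining reaches the level where marginal profit last exceeds marginal dust damage.
That holds through level 3 (242 ≥ 159) but not at 4 (172 < 193).

3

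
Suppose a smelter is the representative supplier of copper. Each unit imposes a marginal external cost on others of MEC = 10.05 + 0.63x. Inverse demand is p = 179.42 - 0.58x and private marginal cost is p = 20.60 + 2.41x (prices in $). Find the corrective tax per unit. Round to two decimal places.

Social marginal cost = private MC + MEC = 30.65 + 3.04x.
Set SMC = demand: 30.65 + 3.04x = 179.42 - 0.58x → x* = 41.0967.
The Pigouvian tax equals MEC at x*: 10.05 + 0.63×41.0967 = 35.9409.

tax = $35.94 per unit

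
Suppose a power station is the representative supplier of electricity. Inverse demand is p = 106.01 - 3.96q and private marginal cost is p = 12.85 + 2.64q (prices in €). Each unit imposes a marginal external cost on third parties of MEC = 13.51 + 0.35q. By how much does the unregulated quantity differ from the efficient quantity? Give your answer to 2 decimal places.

2.65 units

Market equilibrium (private): 12.85 + 2.64q = 106.01 - 3.96q → q_m = 14.1152.
Social marginal cost = private MC + MEC = 26.36 + 2.99q.
Set SMC = demand: 26.36 + 2.99q = 106.01 - 3.96q → q* = 11.4604.
Gap = |14.1152 − 11.4604| = 2.6548.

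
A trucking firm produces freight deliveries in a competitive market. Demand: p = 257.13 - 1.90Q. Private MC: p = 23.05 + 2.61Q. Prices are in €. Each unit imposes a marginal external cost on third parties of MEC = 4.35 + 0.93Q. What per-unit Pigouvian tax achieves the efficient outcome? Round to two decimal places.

Social marginal cost = private MC + MEC = 27.40 + 3.54Q.
Set SMC = demand: 27.40 + 3.54Q = 257.13 - 1.90Q → Q* = 42.2298.
The Pigouvian tax equals MEC at Q*: 4.35 + 0.93×42.2298 = 43.6237.

tax = €43.62 per unit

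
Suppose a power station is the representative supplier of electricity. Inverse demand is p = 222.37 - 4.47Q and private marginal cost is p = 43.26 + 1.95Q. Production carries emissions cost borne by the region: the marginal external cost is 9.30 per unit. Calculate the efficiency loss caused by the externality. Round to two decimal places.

DWL = 6.74

Market equilibrium (private): 43.26 + 1.95Q = 222.37 - 4.47Q → Q_m = 27.8988.
Social marginal cost = private MC + MEC = 52.56 + 1.95Q.
Set SMC = demand: 52.56 + 1.95Q = 222.37 - 4.47Q → Q* = 26.4502.
Between Q* and Q_m the wedge SMC − demand runs linearly from 0 to MEC(Q_m), so the loss is a triangle.
DWL = ½ × 1.4486 × 9.3000 = 6.7360.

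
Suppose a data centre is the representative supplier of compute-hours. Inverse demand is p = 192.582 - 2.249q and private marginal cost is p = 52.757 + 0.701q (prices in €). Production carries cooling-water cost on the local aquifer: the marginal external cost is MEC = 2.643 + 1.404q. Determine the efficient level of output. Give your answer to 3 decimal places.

Social marginal cost = private MC + MEC = 55.400 + 2.105q.
Set SMC = demand: 55.400 + 2.105q = 192.582 - 2.249q → q* = 31.5071.

q* = 31.507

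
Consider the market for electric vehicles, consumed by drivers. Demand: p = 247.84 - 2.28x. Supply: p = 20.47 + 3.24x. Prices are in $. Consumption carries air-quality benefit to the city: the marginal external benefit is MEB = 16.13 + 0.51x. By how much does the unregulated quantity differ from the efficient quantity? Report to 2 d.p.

Market equilibrium (private): 20.47 + 3.24x = 247.84 - 2.28x → x_m = 41.1902.
Social marginal benefit = demand + MEB = 263.97 - 1.77x.
Set SMB = MC: 263.97 - 1.77x = 20.47 + 3.24x → x* = 48.6028.
Gap = |41.1902 − 48.6028| = 7.4126.

7.41 units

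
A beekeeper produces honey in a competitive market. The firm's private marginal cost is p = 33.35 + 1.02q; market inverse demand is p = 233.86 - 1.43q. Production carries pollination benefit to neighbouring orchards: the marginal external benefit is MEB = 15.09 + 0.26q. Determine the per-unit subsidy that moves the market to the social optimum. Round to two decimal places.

Social marginal cost = private MC − MEB = 18.26 + 0.76q.
Set SMC = demand: 18.26 + 0.76q = 233.86 - 1.43q → q* = 98.4475.
The Pigouvian subsidy equals MEB at q*: 15.09 + 0.26×98.4475 = 40.6864.

subsidy = 40.69 per unit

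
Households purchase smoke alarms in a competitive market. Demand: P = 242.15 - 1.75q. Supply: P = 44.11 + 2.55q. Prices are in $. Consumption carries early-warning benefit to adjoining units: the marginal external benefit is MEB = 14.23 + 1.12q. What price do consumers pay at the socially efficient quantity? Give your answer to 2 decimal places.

P = $125.33

Social marginal benefit = demand + MEB = 256.38 - 0.63q.
Set SMB = MC: 256.38 - 0.63q = 44.11 + 2.55q → q* = 66.7516.
Consumer price on the demand curve at q*: 242.15 − 1.75×66.7516 = 125.3347.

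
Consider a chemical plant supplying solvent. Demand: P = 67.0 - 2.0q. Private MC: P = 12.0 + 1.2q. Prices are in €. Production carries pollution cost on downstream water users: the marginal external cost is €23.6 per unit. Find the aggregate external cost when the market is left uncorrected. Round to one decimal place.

Market equilibrium (private): 12.0 + 1.2q = 67.0 - 2.0q → q_m = 17.1875.
Total external cost = MEC × q_m = 23.6 × 17.1875 = 405.6250.

€405.6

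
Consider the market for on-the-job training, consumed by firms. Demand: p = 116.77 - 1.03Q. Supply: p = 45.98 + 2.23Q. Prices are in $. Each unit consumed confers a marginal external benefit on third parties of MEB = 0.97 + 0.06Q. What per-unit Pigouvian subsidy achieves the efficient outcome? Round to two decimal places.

subsidy = $2.32 per unit

Social marginal benefit = demand + MEB = 117.74 - 0.97Q.
Set SMB = MC: 117.74 - 0.97Q = 45.98 + 2.23Q → Q* = 22.4250.
The Pigouvian subsidy equals MEB at Q*: 0.97 + 0.06×22.4250 = 2.3155.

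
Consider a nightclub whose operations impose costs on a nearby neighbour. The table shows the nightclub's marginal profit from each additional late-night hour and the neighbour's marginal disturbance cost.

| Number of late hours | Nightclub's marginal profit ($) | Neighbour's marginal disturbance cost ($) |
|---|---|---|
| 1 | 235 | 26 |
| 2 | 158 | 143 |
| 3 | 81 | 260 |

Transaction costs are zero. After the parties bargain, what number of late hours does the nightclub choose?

Bargaining reaches the level where marginal profit last exceeds marginal disturbance cost.
That holds through level 2 (158 ≥ 143) but not at 3 (81 < 260).

2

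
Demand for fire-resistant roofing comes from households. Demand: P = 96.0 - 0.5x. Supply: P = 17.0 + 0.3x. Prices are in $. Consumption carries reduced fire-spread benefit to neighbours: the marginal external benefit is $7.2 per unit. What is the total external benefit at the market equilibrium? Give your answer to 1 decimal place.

Market equilibrium (private): 17.0 + 0.3x = 96.0 - 0.5x → x_m = 98.7500.
Total external benefit = MEB × x_m = 7.2 × 98.7500 = 711.0000.

$711.0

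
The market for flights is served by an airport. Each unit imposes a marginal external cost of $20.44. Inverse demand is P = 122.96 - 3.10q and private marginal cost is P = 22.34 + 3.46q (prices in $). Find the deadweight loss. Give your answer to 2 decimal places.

Market equilibrium (private): 22.34 + 3.46q = 122.96 - 3.10q → q_m = 15.3384.
Social marginal cost = private MC + MEC = 42.78 + 3.46q.
Set SMC = demand: 42.78 + 3.46q = 122.96 - 3.10q → q* = 12.2226.
Between q* and q_m the wedge SMC − demand runs linearly from 0 to MEC(q_m), so the loss is a triangle.
DWL = ½ × 3.1158 × 20.4400 = 31.8435.

DWL = $31.84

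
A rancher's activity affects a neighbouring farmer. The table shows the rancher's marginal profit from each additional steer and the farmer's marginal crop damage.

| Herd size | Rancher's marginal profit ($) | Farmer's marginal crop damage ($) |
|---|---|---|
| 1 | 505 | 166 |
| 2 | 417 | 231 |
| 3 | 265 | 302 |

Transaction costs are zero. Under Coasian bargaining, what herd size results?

Bargaining reaches the level where marginal profit last exceeds marginal crop damage.
That holds through level 2 (417 ≥ 231) but not at 3 (265 < 302).

2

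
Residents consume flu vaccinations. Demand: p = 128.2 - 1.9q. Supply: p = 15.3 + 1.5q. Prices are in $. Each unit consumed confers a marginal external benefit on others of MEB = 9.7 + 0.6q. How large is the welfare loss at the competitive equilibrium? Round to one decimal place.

DWL = $156.7

Market equilibrium (private): 15.3 + 1.5q = 128.2 - 1.9q → q_m = 33.2059.
Social marginal benefit = demand + MEB = 137.9 - 1.3q.
Set SMB = MC: 137.9 - 1.3q = 15.3 + 1.5q → q* = 43.7857.
The loss is the area between SMB and MC from q* to q_m; with linear curves that's a triangle of height MEB(q_m).
DWL = ½ × 10.5798 × 29.6235 = 156.7054.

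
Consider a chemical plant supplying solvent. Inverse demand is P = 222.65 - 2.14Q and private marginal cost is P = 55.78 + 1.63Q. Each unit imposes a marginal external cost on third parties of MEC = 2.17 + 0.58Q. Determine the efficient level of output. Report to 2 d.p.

Q* = 37.86

Social marginal cost = private MC + MEC = 57.95 + 2.21Q.
Set SMC = demand: 57.95 + 2.21Q = 222.65 - 2.14Q → Q* = 37.8621.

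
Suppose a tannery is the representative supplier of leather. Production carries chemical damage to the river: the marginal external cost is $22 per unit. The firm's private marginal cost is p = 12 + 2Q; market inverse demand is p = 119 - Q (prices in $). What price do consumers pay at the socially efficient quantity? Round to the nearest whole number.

P = $91

Social marginal cost = private MC + MEC = 34 + 2Q.
Set SMC = demand: 34 + 2Q = 119 - Q → Q* = 28.3333.
Consumer price on the demand curve at Q*: 119 − 1×28.3333 = 90.6667.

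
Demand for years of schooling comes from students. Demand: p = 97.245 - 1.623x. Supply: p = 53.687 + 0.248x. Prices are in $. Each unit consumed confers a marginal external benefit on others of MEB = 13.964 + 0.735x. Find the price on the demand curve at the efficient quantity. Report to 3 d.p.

Social marginal benefit = demand + MEB = 111.209 - 0.888x.
Set SMB = MC: 111.209 - 0.888x = 53.687 + 0.248x → x* = 50.6356.
Consumer price on the demand curve at x*: 97.245 − 1.623×50.6356 = 15.0634.

P = $15.063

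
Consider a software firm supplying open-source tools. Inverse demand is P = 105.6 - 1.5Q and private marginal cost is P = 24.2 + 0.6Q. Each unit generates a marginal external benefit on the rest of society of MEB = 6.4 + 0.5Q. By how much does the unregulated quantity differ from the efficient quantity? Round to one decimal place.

Market equilibrium (private): 24.2 + 0.6Q = 105.6 - 1.5Q → Q_m = 38.7619.
Social marginal cost = private MC − MEB = 17.8 + 0.1Q.
Set SMC = demand: 17.8 + 0.1Q = 105.6 - 1.5Q → Q* = 54.8750.
Gap = |38.7619 − 54.8750| = 16.1131.

16.1 units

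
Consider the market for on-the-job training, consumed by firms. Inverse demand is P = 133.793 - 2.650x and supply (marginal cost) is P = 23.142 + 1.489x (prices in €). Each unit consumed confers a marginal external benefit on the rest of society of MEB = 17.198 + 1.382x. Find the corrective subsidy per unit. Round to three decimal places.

Social marginal benefit = demand + MEB = 150.991 - 1.268x.
Set SMB = MC: 150.991 - 1.268x = 23.142 + 1.489x → x* = 46.3725.
The Pigouvian subsidy equals MEB at x*: 17.198 + 1.382×46.3725 = 81.2848.

subsidy = €81.285 per unit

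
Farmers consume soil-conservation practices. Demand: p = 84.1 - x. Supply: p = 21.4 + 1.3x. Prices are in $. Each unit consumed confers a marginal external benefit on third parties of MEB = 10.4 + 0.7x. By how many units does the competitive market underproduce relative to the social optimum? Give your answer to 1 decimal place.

Market equilibrium (private): 21.4 + 1.3x = 84.1 - x → x_m = 27.2609.
Social marginal benefit = demand + MEB = 94.5 - 0.3x.
Set SMB = MC: 94.5 - 0.3x = 21.4 + 1.3x → x* = 45.6875.
Gap = |27.2609 − 45.6875| = 18.4266.

18.4 units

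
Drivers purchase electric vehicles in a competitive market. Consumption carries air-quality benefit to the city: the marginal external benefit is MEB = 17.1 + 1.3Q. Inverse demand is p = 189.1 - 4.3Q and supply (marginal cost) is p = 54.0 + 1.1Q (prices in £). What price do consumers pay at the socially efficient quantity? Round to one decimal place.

P = £29.5

Social marginal benefit = demand + MEB = 206.2 - 3.0Q.
Set SMB = MC: 206.2 - 3.0Q = 54.0 + 1.1Q → Q* = 37.1220.
Consumer price on the demand curve at Q*: 189.1 − 4.3×37.1220 = 29.4754.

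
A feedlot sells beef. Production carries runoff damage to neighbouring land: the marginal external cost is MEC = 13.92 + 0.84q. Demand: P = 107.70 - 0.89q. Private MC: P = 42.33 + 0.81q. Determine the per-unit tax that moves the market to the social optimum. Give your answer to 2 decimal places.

tax = 30.93 per unit

Social marginal cost = private MC + MEC = 56.25 + 1.65q.
Set SMC = demand: 56.25 + 1.65q = 107.70 - 0.89q → q* = 20.2559.
The Pigouvian tax equals MEC at q*: 13.92 + 0.84×20.2559 = 30.9350.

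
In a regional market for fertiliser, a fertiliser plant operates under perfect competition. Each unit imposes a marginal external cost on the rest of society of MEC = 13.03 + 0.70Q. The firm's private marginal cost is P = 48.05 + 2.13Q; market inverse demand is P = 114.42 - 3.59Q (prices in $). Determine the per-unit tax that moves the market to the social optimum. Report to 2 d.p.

tax = $18.85 per unit

Social marginal cost = private MC + MEC = 61.08 + 2.83Q.
Set SMC = demand: 61.08 + 2.83Q = 114.42 - 3.59Q → Q* = 8.3084.
The Pigouvian tax equals MEC at Q*: 13.03 + 0.70×8.3084 = 18.8459.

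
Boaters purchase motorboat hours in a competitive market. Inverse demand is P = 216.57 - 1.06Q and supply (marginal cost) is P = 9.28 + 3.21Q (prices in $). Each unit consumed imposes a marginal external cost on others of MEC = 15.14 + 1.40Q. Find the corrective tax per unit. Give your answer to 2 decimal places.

tax = $62.58 per unit

Social marginal benefit = demand − MEC = 201.43 - 2.46Q.
Set SMB = MC: 201.43 - 2.46Q = 9.28 + 3.21Q → Q* = 33.8889.
The Pigouvian tax equals MEC at Q*: 15.14 + 1.40×33.8889 = 62.5845.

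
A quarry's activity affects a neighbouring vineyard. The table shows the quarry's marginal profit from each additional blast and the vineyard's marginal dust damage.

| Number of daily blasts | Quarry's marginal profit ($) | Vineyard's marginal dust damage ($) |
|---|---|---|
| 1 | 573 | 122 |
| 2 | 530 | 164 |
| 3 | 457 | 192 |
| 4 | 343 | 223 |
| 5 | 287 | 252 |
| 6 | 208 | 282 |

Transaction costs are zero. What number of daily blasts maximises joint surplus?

Bargaining reaches the level where marginal profit last exceeds marginal dust damage.
That holds through level 5 (287 ≥ 252) but not at 6 (208 < 282).

5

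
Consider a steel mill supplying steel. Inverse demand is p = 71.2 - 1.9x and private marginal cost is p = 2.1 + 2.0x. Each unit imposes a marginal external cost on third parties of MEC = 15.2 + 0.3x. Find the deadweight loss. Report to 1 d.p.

Market equilibrium (private): 2.1 + 2.0x = 71.2 - 1.9x → x_m = 17.7179.
Social marginal cost = private MC + MEC = 17.3 + 2.3x.
Set SMC = demand: 17.3 + 2.3x = 71.2 - 1.9x → x* = 12.8333.
Height of the DWL triangle at x_m is SMC(x_m) − demand(x_m) = MEC(x_m) = 20.5154.
DWL = ½ × 4.8846 × 20.5154 = 50.1048.

DWL = 50.1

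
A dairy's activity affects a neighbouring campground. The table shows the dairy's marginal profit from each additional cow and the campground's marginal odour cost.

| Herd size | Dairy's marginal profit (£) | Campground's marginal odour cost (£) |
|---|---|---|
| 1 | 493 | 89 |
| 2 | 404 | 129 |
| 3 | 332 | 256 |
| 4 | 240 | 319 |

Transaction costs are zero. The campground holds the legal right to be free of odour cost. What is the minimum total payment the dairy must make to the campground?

£474

Efficient level: marginal profit ≥ marginal odour cost through level 3, so k* = 3.
With the campground holding the right, the dairy must at least compensate total damage at k*: 89 + 129 + 256 = 474.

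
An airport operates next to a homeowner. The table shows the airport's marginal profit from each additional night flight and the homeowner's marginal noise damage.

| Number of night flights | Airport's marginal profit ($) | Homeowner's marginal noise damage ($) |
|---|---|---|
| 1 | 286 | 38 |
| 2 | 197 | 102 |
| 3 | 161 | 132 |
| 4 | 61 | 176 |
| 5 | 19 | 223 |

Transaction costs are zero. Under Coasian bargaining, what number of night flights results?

3

Bargaining reaches the level where marginal profit last exceeds marginal noise damage.
That holds through level 3 (161 ≥ 132) but not at 4 (61 < 176).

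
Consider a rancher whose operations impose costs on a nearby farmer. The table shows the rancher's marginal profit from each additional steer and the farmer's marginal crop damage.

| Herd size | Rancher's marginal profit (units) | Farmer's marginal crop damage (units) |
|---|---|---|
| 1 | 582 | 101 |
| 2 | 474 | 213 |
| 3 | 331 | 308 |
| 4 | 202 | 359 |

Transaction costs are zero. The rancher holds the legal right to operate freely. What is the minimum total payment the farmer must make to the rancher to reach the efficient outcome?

202

Left alone the rancher would choose level 4 (marginal profit stays positive).
Efficient level: k* = 3 (marginal profit ≥ marginal crop damage through 3).
The farmer must at least cover the rancher's forgone profit from cutting 4→3: 202 = 202.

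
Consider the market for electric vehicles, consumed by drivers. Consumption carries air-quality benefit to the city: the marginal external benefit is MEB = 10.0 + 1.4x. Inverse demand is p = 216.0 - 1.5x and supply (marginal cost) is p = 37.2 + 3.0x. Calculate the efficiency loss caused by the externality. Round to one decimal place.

Market equilibrium (private): 37.2 + 3.0x = 216.0 - 1.5x → x_m = 39.7333.
Social marginal benefit = demand + MEB = 226.0 - 0.1x.
Set SMB = MC: 226.0 - 0.1x = 37.2 + 3.0x → x* = 60.9032.
The loss is the area between SMB and MC from x* to x_m; with linear curves that's a triangle of height MEB(x_m).
DWL = ½ × 21.1699 × 65.6267 = 694.6553.

DWL = 694.7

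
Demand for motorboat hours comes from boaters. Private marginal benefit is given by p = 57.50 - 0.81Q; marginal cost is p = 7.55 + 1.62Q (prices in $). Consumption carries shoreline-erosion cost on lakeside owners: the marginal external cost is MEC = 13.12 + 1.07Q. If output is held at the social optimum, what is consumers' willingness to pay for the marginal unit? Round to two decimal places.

Social marginal benefit = demand − MEC = 44.38 - 1.88Q.
Set SMB = MC: 44.38 - 1.88Q = 7.55 + 1.62Q → Q* = 10.5229.
Consumer price on the demand curve at Q*: 57.50 − 0.81×10.5229 = 48.9765.

P = $48.98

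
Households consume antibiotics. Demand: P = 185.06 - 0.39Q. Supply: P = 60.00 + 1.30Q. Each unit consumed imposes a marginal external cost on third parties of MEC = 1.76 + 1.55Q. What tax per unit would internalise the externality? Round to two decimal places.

tax = 60.75 per unit

Social marginal benefit = demand − MEC = 183.30 - 1.94Q.
Set SMB = MC: 183.30 - 1.94Q = 60.00 + 1.30Q → Q* = 38.0556.
The Pigouvian tax equals MEC at Q*: 1.76 + 1.55×38.0556 = 60.7462.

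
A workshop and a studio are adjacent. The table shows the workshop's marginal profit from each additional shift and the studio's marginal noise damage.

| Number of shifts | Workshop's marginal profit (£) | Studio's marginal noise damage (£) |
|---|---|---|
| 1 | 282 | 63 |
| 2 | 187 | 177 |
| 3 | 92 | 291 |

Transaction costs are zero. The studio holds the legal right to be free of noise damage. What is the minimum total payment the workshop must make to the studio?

Efficient level: marginal profit ≥ marginal noise damage through level 2, so k* = 2.
With the studio holding the right, the workshop must at least compensate total damage at k*: 63 + 177 = 240.

£240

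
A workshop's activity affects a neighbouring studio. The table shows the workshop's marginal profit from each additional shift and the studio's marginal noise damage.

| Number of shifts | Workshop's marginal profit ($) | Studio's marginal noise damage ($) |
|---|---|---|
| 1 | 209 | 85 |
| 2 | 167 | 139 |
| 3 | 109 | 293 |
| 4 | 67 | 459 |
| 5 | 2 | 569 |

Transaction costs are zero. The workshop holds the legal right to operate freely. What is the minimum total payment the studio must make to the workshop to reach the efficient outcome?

Left alone the workshop would choose level 5 (marginal profit stays positive).
Efficient level: k* = 2 (marginal profit ≥ marginal noise damage through 2).
The studio must at least cover the workshop's forgone profit from cutting 5→2: 109 + 67 + 2 = 178.

$178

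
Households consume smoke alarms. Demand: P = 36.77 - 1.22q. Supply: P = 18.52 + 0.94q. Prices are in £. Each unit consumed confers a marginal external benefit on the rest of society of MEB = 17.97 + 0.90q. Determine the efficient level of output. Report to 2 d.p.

q* = 28.75

Social marginal benefit = demand + MEB = 54.74 - 0.32q.
Set SMB = MC: 54.74 - 0.32q = 18.52 + 0.94q → q* = 28.7460.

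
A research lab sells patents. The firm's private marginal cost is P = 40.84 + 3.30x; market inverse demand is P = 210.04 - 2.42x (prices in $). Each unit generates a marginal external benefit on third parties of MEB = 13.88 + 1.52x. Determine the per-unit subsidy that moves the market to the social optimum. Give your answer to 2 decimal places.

Social marginal cost = private MC − MEB = 26.96 + 1.78x.
Set SMC = demand: 26.96 + 1.78x = 210.04 - 2.42x → x* = 43.5905.
The Pigouvian subsidy equals MEB at x*: 13.88 + 1.52×43.5905 = 80.1376.

subsidy = $80.14 per unit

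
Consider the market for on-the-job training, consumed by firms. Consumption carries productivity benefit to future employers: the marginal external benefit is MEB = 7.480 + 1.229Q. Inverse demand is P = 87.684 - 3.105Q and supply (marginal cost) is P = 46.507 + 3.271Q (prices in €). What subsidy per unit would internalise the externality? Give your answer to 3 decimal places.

subsidy = €19.098 per unit

Social marginal benefit = demand + MEB = 95.164 - 1.876Q.
Set SMB = MC: 95.164 - 1.876Q = 46.507 + 3.271Q → Q* = 9.4535.
The Pigouvian subsidy equals MEB at Q*: 7.480 + 1.229×9.4535 = 19.0984.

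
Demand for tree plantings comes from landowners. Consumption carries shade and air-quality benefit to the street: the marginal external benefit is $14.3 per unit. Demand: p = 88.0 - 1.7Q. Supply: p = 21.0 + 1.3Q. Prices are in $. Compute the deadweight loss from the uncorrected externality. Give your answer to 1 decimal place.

Market equilibrium (private): 21.0 + 1.3Q = 88.0 - 1.7Q → Q_m = 22.3333.
Social marginal benefit = demand + MEB = 102.3 - 1.7Q.
Set SMB = MC: 102.3 - 1.7Q = 21.0 + 1.3Q → Q* = 27.1000.
The loss is the area between SMB and MC from Q* to Q_m; with linear curves that's a triangle of height MEB(Q_m).
DWL = ½ × 4.7667 × 14.3000 = 34.0819.

DWL = $34.1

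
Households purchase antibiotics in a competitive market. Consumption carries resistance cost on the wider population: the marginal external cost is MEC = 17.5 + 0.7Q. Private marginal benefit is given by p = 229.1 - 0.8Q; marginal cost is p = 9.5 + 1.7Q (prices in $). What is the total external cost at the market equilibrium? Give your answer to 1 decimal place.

$4237.8

Market equilibrium (private): 9.5 + 1.7Q = 229.1 - 0.8Q → Q_m = 87.8400.
Total external cost = ∫₀^{Q_m} (17.5 + 0.7Q) dQ = 17.5×87.8400 + ½×0.7×87.8400² = 4237.7530.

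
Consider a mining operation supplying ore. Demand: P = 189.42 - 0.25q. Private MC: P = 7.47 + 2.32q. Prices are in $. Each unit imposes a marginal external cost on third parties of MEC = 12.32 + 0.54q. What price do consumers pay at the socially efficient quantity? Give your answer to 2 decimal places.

Social marginal cost = private MC + MEC = 19.79 + 2.86q.
Set SMC = demand: 19.79 + 2.86q = 189.42 - 0.25q → q* = 54.5434.
Consumer price on the demand curve at q*: 189.42 − 0.25×54.5434 = 175.7842.

P = $175.78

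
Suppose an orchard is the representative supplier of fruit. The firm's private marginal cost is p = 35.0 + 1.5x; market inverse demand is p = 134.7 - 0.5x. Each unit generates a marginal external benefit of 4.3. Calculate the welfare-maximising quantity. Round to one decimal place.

x* = 52.0

Social marginal cost = private MC − MEB = 30.7 + 1.5x.
Set SMC = demand: 30.7 + 1.5x = 134.7 - 0.5x → x* = 52.0000.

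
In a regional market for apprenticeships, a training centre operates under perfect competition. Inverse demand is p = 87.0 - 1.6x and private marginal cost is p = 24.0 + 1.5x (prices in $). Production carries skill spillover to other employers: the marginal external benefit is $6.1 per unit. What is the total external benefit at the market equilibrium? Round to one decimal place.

Market equilibrium (private): 24.0 + 1.5x = 87.0 - 1.6x → x_m = 20.3226.
Total external benefit = MEB × x_m = 6.1 × 20.3226 = 123.9679.

$124.0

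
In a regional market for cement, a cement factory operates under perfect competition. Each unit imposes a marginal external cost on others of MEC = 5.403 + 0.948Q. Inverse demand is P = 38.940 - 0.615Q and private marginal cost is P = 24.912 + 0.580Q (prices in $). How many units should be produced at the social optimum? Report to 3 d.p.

Social marginal cost = private MC + MEC = 30.315 + 1.528Q.
Set SMC = demand: 30.315 + 1.528Q = 38.940 - 0.615Q → Q* = 4.0247.

Q* = 4.025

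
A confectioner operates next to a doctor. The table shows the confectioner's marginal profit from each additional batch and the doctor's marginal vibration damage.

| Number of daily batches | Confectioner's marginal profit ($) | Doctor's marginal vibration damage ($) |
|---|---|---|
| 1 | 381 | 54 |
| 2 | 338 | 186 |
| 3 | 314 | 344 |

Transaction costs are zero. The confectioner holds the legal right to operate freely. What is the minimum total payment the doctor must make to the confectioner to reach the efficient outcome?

Left alone the confectioner would choose level 3 (marginal profit stays positive).
Efficient level: k* = 2 (marginal profit ≥ marginal vibration damage through 2).
The doctor must at least cover the confectioner's forgone profit from cutting 3→2: 314 = 314.

$314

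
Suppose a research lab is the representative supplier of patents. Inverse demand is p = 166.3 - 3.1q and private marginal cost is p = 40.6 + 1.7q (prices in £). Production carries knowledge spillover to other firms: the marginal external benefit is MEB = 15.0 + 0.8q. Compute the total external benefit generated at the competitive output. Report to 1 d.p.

Market equilibrium (private): 40.6 + 1.7q = 166.3 - 3.1q → q_m = 26.1875.
Total external benefit = ∫₀^{q_m} (15.0 + 0.8q) dq = 15.0×26.1875 + ½×0.8×26.1875² = 667.1266.

£667.1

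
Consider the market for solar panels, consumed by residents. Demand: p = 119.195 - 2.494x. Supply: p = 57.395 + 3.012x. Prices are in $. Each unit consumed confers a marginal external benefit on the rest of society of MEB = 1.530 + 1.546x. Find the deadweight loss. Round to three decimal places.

DWL = $45.019

Market equilibrium (private): 57.395 + 3.012x = 119.195 - 2.494x → x_m = 11.2241.
Social marginal benefit = demand + MEB = 120.725 - 0.948x.
Set SMB = MC: 120.725 - 0.948x = 57.395 + 3.012x → x* = 15.9924.
The welfare-loss triangle has base |x_m − x*| and height MEB(x_m) (the vertical gap between SMB and MC is zero at x* and MEB at x_m).
DWL = ½ × 4.7683 × 18.8825 = 45.0187.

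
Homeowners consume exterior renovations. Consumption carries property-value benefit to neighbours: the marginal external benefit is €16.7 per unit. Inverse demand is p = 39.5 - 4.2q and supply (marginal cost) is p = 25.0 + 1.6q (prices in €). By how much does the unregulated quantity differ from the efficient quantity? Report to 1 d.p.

2.9 units

Market equilibrium (private): 25.0 + 1.6q = 39.5 - 4.2q → q_m = 2.5000.
Social marginal benefit = demand + MEB = 56.2 - 4.2q.
Set SMB = MC: 56.2 - 4.2q = 25.0 + 1.6q → q* = 5.3793.
Gap = |2.5000 − 5.3793| = 2.8793.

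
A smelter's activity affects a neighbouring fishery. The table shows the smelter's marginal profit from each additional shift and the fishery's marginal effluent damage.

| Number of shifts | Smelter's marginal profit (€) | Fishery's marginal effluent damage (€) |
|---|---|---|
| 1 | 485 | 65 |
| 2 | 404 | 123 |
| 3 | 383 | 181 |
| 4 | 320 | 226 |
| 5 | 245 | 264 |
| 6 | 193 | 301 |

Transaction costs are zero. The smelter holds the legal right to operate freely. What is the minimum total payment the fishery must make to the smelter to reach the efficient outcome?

Left alone the smelter would choose level 6 (marginal profit stays positive).
Efficient level: k* = 4 (marginal profit ≥ marginal effluent damage through 4).
The fishery must at least cover the smelter's forgone profit from cutting 6→4: 245 + 193 = 438.

€438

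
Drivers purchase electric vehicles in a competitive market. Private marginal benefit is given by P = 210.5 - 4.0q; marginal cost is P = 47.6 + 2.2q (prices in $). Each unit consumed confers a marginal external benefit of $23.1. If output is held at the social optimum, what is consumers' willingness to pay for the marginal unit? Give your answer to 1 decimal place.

Social marginal benefit = demand + MEB = 233.6 - 4.0q.
Set SMB = MC: 233.6 - 4.0q = 47.6 + 2.2q → q* = 30.0000.
Consumer price on the demand curve at q*: 210.5 − 4.0×30.0000 = 90.5000.

P = $90.5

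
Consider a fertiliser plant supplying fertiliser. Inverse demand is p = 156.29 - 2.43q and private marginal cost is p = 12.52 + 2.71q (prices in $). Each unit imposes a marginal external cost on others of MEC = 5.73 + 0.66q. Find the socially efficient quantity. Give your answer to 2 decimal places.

q* = 23.80

Social marginal cost = private MC + MEC = 18.25 + 3.37q.
Set SMC = demand: 18.25 + 3.37q = 156.29 - 2.43q → q* = 23.8000.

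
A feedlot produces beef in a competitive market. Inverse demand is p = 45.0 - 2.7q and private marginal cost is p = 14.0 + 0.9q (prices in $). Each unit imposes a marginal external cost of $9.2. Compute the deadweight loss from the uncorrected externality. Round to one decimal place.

Market equilibrium (private): 14.0 + 0.9q = 45.0 - 2.7q → q_m = 8.6111.
Social marginal cost = private MC + MEC = 23.2 + 0.9q.
Set SMC = demand: 23.2 + 0.9q = 45.0 - 2.7q → q* = 6.0556.
The welfare-loss triangle has base |q_m − q*| and height MEC(q_m) (the vertical gap between SMC and demand is zero at q* and MEC at q_m).
DWL = ½ × 2.5555 × 9.2000 = 11.7553.

DWL = $11.8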